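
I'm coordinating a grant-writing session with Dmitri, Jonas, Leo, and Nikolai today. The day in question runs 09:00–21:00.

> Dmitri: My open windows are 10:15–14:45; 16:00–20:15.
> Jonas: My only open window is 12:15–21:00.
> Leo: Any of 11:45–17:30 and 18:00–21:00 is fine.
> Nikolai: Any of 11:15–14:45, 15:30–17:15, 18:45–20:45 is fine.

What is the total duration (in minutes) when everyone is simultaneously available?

Dmitri ∩ Jonas: 12:15-14:45, 16:00-20:15.
Dmitri ∩ Jonas ∩ Leo: 12:15-14:45, 16:00-17:30, 18:00-20:15.
Dmitri ∩ Jonas ∩ Leo ∩ Nikolai: 12:15-14:45, 16:00-17:15, 18:45-20:15.
Summing the common windows: 150 + 75 + 90 = 315 minutes.

315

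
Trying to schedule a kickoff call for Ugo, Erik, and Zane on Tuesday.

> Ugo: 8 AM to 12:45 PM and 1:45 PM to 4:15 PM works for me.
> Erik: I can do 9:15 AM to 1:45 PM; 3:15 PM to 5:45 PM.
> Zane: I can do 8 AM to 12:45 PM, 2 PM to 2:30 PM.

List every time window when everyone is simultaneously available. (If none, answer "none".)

09:15-12:45

Ugo ∩ Erik: 09:15-12:45, 15:15-16:15.
Ugo ∩ Erik ∩ Zane: 09:15-12:45.
So the common availability across everyone is 09:15-12:45.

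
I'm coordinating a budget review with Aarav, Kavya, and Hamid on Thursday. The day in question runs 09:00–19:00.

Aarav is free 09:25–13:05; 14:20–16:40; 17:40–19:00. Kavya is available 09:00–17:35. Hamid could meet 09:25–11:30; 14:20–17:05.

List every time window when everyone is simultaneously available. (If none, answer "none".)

09:25-11:30, 14:20-16:40

Aarav ∩ Kavya: 09:25-13:05, 14:20-16:40.
Aarav ∩ Kavya ∩ Hamid: 09:25-11:30, 14:20-16:40.
So the common availability across everyone is 09:25-11:30, 14:20-16:40.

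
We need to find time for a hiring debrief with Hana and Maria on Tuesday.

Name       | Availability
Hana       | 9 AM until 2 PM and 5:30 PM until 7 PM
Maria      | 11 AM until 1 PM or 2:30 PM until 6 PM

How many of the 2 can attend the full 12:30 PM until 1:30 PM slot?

1

Hana can make the full 12:30-13:30 slot — that's 1.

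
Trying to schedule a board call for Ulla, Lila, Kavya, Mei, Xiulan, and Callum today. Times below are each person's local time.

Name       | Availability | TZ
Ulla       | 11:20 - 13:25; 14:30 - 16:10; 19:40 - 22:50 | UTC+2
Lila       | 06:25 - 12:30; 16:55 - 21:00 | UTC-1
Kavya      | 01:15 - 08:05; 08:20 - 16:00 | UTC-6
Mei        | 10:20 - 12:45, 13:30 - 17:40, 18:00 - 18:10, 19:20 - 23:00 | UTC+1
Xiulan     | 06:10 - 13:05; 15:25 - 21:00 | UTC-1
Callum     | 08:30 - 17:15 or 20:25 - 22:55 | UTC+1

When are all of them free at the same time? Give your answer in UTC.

Ulla in UTC: 09:20-11:25, 12:30-14:10, 17:40-20:50 (subtract 2h to convert from UTC+2).
Lila in UTC: 07:25-13:30, 17:55-22:00 (add 1h to convert from UTC-1).
Kavya in UTC: 07:15-14:05, 14:20-22:00 (add 6h to convert from UTC-6).
Mei in UTC: 09:20-11:45, 12:30-16:40, 17:00-17:10, 18:20-22:00 (subtract 1h to convert from UTC+1).
Xiulan in UTC: 07:10-14:05, 16:25-22:00 (add 1h to convert from UTC-1).
Callum in UTC: 07:30-16:15, 19:25-21:55 (subtract 1h to convert from UTC+1).
Ulla ∩ Lila: 09:20-11:25, 12:30-13:30, 17:55-20:50.
Ulla ∩ Lila ∩ Kavya: 09:20-11:25, 12:30-13:30, 17:55-20:50.
Ulla ∩ Lila ∩ Kavya ∩ Mei: 09:20-11:25, 12:30-13:30, 18:20-20:50.
Ulla ∩ Lila ∩ Kavya ∩ Mei ∩ Xiulan: 09:20-11:25, 12:30-13:30, 18:20-20:50.
Ulla ∩ Lila ∩ Kavya ∩ Mei ∩ Xiulan ∩ Callum: 09:20-11:25, 12:30-13:30, 19:25-20:50.

09:20-11:25, 12:30-13:30, 19:25-20:50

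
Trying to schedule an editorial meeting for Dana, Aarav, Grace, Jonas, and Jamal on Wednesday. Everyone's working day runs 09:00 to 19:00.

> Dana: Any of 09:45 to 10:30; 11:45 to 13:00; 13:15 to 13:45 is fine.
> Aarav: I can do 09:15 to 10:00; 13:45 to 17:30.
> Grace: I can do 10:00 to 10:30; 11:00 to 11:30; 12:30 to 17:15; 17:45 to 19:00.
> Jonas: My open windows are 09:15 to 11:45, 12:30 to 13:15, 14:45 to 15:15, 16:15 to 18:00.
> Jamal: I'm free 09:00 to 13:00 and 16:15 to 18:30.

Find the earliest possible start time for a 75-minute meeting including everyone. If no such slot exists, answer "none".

none

Dana ∩ Aarav: 09:45-10:00.
Dana ∩ Aarav ∩ Grace: ∅.
Dana ∩ Aarav ∩ Grace ∩ Jonas: ∅.
Dana ∩ Aarav ∩ Grace ∩ Jonas ∩ Jamal: ∅.
There is no time when everyone is free.
No common window is at least 75 minutes long.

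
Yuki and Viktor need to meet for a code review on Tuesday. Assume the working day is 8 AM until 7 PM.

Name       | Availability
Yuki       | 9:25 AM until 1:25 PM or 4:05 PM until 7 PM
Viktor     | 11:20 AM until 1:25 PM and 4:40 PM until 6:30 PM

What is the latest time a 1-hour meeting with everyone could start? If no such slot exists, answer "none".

17:30

Yuki ∩ Viktor: 11:20-13:25, 16:40-18:30.
The last common window of at least 60 minutes is 16:40-18:30; a 60-minute meeting can start as late as 17:30 and still end by 18:30.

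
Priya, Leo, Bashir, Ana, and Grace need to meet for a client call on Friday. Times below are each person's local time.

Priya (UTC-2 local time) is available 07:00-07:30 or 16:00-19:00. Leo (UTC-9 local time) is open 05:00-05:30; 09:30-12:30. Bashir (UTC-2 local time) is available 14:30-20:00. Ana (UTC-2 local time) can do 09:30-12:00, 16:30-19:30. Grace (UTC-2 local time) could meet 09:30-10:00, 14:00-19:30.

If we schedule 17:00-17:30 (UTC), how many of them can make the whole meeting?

2

Priya in UTC: 09:00-09:30, 18:00-21:00 (add 2h to convert from UTC-2).
Leo in UTC: 14:00-14:30, 18:30-21:30 (add 9h to convert from UTC-9).
Bashir in UTC: 16:30-22:00 (add 2h to convert from UTC-2).
Ana in UTC: 11:30-14:00, 18:30-21:30 (add 2h to convert from UTC-2).
Grace in UTC: 11:30-12:00, 16:00-21:30 (add 2h to convert from UTC-2).
Bashir and Grace can make the full 17:00-17:30 slot — that's 2.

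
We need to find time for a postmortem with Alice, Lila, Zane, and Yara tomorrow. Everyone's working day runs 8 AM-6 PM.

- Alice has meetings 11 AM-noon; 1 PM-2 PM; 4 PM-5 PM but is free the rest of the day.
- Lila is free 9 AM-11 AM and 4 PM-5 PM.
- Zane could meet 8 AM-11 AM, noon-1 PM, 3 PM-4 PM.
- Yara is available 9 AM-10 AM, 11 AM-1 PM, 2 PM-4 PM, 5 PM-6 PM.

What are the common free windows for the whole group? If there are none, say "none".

Alice free: 08:00-11:00, 12:00-13:00, 14:00-16:00, 17:00-18:00 (invert busy blocks within the working day).
Lila free: 09:00-11:00, 16:00-17:00.
Zane free: 08:00-11:00, 12:00-13:00, 15:00-16:00.
Yara free: 09:00-10:00, 11:00-13:00, 14:00-16:00, 17:00-18:00.
Alice ∩ Lila: 09:00-11:00.
Alice ∩ Lila ∩ Zane: 09:00-11:00.
Alice ∩ Lila ∩ Zane ∩ Yara: 09:00-10:00.

09:00-10:00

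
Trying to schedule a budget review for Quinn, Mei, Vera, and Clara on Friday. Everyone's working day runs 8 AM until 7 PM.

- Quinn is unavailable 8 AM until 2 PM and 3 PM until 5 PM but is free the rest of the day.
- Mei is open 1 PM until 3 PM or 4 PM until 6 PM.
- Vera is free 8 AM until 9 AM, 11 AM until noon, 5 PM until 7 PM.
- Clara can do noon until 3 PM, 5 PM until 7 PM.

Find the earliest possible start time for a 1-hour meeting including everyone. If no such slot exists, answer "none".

Quinn free: 14:00-15:00, 17:00-19:00 (invert busy blocks within the working day).
Mei free: 13:00-15:00, 16:00-18:00.
Vera free: 08:00-09:00, 11:00-12:00, 17:00-19:00.
Clara free: 12:00-15:00, 17:00-19:00.
Quinn ∩ Mei: 14:00-15:00, 17:00-18:00.
Quinn ∩ Mei ∩ Vera: 17:00-18:00.
Quinn ∩ Mei ∩ Vera ∩ Clara: 17:00-18:00.
So the common availability across everyone is 17:00-18:00.
The first common window of at least 60 minutes is 17:00-18:00, so the earliest start is 17:00.

17:00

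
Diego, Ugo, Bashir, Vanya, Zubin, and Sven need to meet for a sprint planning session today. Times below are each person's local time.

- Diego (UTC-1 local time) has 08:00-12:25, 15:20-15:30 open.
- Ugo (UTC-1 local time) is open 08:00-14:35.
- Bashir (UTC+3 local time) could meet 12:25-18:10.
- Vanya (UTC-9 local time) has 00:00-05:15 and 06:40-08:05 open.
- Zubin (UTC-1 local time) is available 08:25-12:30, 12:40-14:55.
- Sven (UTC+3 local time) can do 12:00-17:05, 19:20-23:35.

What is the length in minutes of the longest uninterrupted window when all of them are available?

240

Diego in UTC: 09:00-13:25, 16:20-16:30 (add 1h to convert from UTC-1).
Ugo in UTC: 09:00-15:35 (add 1h to convert from UTC-1).
Bashir in UTC: 09:25-15:10 (subtract 3h to convert from UTC+3).
Vanya in UTC: 09:00-14:15, 15:40-17:05 (add 9h to convert from UTC-9).
Zubin in UTC: 09:25-13:30, 13:40-15:55 (add 1h to convert from UTC-1).
Sven in UTC: 09:00-14:05, 16:20-20:35 (subtract 3h to convert from UTC+3).
Diego ∩ Ugo: 09:00-13:25.
Diego ∩ Ugo ∩ Bashir: 09:25-13:25.
Diego ∩ Ugo ∩ Bashir ∩ Vanya: 09:25-13:25.
Diego ∩ Ugo ∩ Bashir ∩ Vanya ∩ Zubin: 09:25-13:25.
Diego ∩ Ugo ∩ Bashir ∩ Vanya ∩ Zubin ∩ Sven: 09:25-13:25.
The longest is 09:25-13:25 at 240 minutes.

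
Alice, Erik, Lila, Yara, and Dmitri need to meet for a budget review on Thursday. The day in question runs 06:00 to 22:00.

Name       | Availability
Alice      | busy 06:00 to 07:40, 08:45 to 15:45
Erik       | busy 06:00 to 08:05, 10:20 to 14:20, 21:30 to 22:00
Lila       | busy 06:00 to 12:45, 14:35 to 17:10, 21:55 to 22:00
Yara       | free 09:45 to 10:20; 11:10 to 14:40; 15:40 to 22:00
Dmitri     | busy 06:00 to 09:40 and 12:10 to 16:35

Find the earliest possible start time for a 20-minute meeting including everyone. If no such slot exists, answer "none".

17:10

Alice free: 07:40-08:45, 15:45-22:00 (invert busy blocks within the working day).
Erik free: 08:05-10:20, 14:20-21:30 (invert busy blocks within the working day).
Lila free: 12:45-14:35, 17:10-21:55 (invert busy blocks within the working day).
Yara free: 09:45-10:20, 11:10-14:40, 15:40-22:00.
Dmitri free: 09:40-12:10, 16:35-22:00 (invert busy blocks within the working day).
Alice ∩ Erik: 08:05-08:45, 15:45-21:30.
Alice ∩ Erik ∩ Lila: 17:10-21:30.
Alice ∩ Erik ∩ Lila ∩ Yara: 17:10-21:30.
Alice ∩ Erik ∩ Lila ∩ Yara ∩ Dmitri: 17:10-21:30.
The first common window of at least 20 minutes is 17:10-21:30, so the earliest start is 17:10.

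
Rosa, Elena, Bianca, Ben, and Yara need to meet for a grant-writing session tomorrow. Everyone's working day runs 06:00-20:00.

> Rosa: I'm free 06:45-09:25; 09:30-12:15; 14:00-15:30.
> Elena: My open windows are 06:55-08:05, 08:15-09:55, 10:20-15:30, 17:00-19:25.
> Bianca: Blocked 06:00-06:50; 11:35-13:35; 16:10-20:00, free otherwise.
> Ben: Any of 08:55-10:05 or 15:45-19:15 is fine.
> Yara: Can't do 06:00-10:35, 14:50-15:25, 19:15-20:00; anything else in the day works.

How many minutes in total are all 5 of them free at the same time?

0

Rosa free: 06:45-09:25, 09:30-12:15, 14:00-15:30.
Elena free: 06:55-08:05, 08:15-09:55, 10:20-15:30, 17:00-19:25.
Bianca free: 06:50-11:35, 13:35-16:10 (invert busy blocks within the working day).
Ben free: 08:55-10:05, 15:45-19:15.
Yara free: 10:35-14:50, 15:25-19:15 (invert busy blocks within the working day).
Rosa ∩ Elena: 06:55-08:05, 08:15-09:25, 09:30-09:55, 10:20-12:15, 14:00-15:30.
Rosa ∩ Elena ∩ Bianca: 06:55-08:05, 08:15-09:25, 09:30-09:55, 10:20-11:35, 14:00-15:30.
Rosa ∩ Elena ∩ Bianca ∩ Ben: 08:55-09:25, 09:30-09:55.
Rosa ∩ Elena ∩ Bianca ∩ Ben ∩ Yara: ∅.
There is no time when everyone is free.
There is no common window, so the total is 0 minutes.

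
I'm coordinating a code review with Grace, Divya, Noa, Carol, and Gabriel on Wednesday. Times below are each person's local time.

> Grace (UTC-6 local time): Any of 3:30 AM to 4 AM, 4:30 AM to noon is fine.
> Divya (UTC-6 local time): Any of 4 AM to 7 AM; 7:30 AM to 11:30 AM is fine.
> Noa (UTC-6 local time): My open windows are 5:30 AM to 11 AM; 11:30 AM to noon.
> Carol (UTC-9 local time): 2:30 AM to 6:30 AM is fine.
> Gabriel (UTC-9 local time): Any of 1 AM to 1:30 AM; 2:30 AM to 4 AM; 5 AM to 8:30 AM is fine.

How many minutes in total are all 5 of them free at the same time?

Grace in UTC: 09:30-10:00, 10:30-18:00 (add 6h to convert from UTC-6).
Divya in UTC: 10:00-13:00, 13:30-17:30 (add 6h to convert from UTC-6).
Noa in UTC: 11:30-17:00, 17:30-18:00 (add 6h to convert from UTC-6).
Carol in UTC: 11:30-15:30 (add 9h to convert from UTC-9).
Gabriel in UTC: 10:00-10:30, 11:30-13:00, 14:00-17:30 (add 9h to convert from UTC-9).
Grace ∩ Divya: 10:30-13:00, 13:30-17:30.
Grace ∩ Divya ∩ Noa: 11:30-13:00, 13:30-17:00.
Grace ∩ Divya ∩ Noa ∩ Carol: 11:30-13:00, 13:30-15:30.
Grace ∩ Divya ∩ Noa ∩ Carol ∩ Gabriel: 11:30-13:00, 14:00-15:30.
Summing the common windows: 90 + 90 = 180 minutes.

180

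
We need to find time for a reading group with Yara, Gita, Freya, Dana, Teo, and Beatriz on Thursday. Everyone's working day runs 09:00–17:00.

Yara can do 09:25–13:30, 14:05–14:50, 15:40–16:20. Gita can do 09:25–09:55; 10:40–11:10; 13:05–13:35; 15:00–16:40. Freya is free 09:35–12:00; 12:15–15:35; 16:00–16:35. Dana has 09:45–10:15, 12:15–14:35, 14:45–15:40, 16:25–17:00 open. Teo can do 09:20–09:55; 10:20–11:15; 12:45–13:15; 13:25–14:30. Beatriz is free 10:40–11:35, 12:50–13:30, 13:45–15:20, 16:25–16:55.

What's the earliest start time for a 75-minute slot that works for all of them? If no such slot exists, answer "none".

Yara ∩ Gita: 09:25-09:55, 10:40-11:10, 13:05-13:30, 15:40-16:20.
Yara ∩ Gita ∩ Freya: 09:35-09:55, 10:40-11:10, 13:05-13:30, 16:00-16:20.
Yara ∩ Gita ∩ Freya ∩ Dana: 09:45-09:55, 13:05-13:30.
Yara ∩ Gita ∩ Freya ∩ Dana ∩ Teo: 09:45-09:55, 13:05-13:15, 13:25-13:30.
Yara ∩ Gita ∩ Freya ∩ Dana ∩ Teo ∩ Beatriz: 13:05-13:15, 13:25-13:30.
So the common availability across everyone is 13:05-13:15, 13:25-13:30.
No common window is at least 75 minutes long.

none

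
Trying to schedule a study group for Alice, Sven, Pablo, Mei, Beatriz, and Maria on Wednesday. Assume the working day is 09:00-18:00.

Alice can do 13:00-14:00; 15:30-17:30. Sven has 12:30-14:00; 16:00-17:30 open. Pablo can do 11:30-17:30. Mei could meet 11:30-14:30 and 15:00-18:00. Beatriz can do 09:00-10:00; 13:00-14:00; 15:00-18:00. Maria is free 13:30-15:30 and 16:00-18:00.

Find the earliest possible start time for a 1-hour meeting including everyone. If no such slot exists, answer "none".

16:00

Alice ∩ Sven: 13:00-14:00, 16:00-17:30.
Alice ∩ Sven ∩ Pablo: 13:00-14:00, 16:00-17:30.
Alice ∩ Sven ∩ Pablo ∩ Mei: 13:00-14:00, 16:00-17:30.
Alice ∩ Sven ∩ Pablo ∩ Mei ∩ Beatriz: 13:00-14:00, 16:00-17:30.
Alice ∩ Sven ∩ Pablo ∩ Mei ∩ Beatriz ∩ Maria: 13:30-14:00, 16:00-17:30.
Those are the intersection windows.
The first common window of at least 60 minutes is 16:00-17:30, so the earliest start is 16:00.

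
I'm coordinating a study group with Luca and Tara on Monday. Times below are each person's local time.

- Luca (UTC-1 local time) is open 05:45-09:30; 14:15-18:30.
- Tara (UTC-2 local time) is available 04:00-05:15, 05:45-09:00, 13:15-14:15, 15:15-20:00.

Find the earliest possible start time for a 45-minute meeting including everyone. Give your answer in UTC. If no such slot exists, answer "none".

07:45

Luca in UTC: 06:45-10:30, 15:15-19:30 (add 1h to convert from UTC-1).
Tara in UTC: 06:00-07:15, 07:45-11:00, 15:15-16:15, 17:15-22:00 (add 2h to convert from UTC-2).
Luca ∩ Tara: 06:45-07:15, 07:45-10:30, 15:15-16:15, 17:15-19:30.
The first common window of at least 45 minutes is 07:45-10:30, so the earliest start is 07:45.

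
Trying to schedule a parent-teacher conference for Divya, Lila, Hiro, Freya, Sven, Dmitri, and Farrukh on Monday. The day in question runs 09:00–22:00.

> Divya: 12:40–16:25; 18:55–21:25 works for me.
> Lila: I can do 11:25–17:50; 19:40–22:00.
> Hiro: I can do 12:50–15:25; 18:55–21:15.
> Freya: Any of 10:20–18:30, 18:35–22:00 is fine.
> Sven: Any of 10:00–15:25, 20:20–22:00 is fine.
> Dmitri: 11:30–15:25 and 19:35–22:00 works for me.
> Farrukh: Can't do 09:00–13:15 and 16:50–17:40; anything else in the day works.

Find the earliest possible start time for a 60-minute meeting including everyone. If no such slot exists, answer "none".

13:15

Divya free: 12:40-16:25, 18:55-21:25.
Lila free: 11:25-17:50, 19:40-22:00.
Hiro free: 12:50-15:25, 18:55-21:15.
Freya free: 10:20-18:30, 18:35-22:00.
Sven free: 10:00-15:25, 20:20-22:00.
Dmitri free: 11:30-15:25, 19:35-22:00.
Farrukh free: 13:15-16:50, 17:40-22:00 (invert busy blocks within the working day).
Divya ∩ Lila: 12:40-16:25, 19:40-21:25.
Divya ∩ Lila ∩ Hiro: 12:50-15:25, 19:40-21:15.
Divya ∩ Lila ∩ Hiro ∩ Freya: 12:50-15:25, 19:40-21:15.
Divya ∩ Lila ∩ Hiro ∩ Freya ∩ Sven: 12:50-15:25, 20:20-21:15.
Divya ∩ Lila ∩ Hiro ∩ Freya ∩ Sven ∩ Dmitri: 12:50-15:25, 20:20-21:15.
Divya ∩ Lila ∩ Hiro ∩ Freya ∩ Sven ∩ Dmitri ∩ Farrukh: 13:15-15:25, 20:20-21:15.
The first common window of at least 60 minutes is 13:15-15:25, so the earliest start is 13:15.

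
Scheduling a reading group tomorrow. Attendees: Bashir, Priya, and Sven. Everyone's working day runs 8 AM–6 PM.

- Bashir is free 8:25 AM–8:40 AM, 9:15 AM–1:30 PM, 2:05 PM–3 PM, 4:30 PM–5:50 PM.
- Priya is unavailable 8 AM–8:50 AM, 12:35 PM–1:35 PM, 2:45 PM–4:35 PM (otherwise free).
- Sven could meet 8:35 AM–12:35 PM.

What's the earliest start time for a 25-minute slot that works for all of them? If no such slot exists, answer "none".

09:15

Bashir free: 08:25-08:40, 09:15-13:30, 14:05-15:00, 16:30-17:50.
Priya free: 08:50-12:35, 13:35-14:45, 16:35-18:00 (invert busy blocks within the working day).
Sven free: 08:35-12:35.
Bashir ∩ Priya: 09:15-12:35, 14:05-14:45, 16:35-17:50.
Bashir ∩ Priya ∩ Sven: 09:15-12:35.
The first common window of at least 25 minutes is 09:15-12:35, so the earliest start is 09:15.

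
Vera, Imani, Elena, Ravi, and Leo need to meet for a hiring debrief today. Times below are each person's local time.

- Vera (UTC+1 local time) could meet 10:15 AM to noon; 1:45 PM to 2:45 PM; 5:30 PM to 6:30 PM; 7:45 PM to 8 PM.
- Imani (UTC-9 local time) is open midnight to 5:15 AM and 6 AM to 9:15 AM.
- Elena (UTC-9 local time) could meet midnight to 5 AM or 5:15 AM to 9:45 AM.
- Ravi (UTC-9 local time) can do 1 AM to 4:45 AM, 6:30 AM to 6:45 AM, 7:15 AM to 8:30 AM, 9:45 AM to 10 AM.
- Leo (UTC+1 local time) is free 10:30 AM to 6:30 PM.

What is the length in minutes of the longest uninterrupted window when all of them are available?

60

Vera in UTC: 09:15-11:00, 12:45-13:45, 16:30-17:30, 18:45-19:00 (subtract 1h to convert from UTC+1).
Imani in UTC: 09:00-14:15, 15:00-18:15 (add 9h to convert from UTC-9).
Elena in UTC: 09:00-14:00, 14:15-18:45 (add 9h to convert from UTC-9).
Ravi in UTC: 10:00-13:45, 15:30-15:45, 16:15-17:30, 18:45-19:00 (add 9h to convert from UTC-9).
Leo in UTC: 09:30-17:30 (subtract 1h to convert from UTC+1).
Vera ∩ Imani: 09:15-11:00, 12:45-13:45, 16:30-17:30.
Vera ∩ Imani ∩ Elena: 09:15-11:00, 12:45-13:45, 16:30-17:30.
Vera ∩ Imani ∩ Elena ∩ Ravi: 10:00-11:00, 12:45-13:45, 16:30-17:30.
Vera ∩ Imani ∩ Elena ∩ Ravi ∩ Leo: 10:00-11:00, 12:45-13:45, 16:30-17:30.
The longest is 10:00-11:00 at 60 minutes.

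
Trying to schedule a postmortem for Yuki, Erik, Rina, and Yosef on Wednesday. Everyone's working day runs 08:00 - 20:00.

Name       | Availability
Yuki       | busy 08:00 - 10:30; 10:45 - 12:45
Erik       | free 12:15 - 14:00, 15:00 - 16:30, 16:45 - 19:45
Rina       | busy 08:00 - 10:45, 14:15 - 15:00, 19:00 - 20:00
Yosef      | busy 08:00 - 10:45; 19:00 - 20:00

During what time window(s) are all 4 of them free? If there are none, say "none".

Yuki free: 10:30-10:45, 12:45-20:00 (invert busy blocks within the working day).
Erik free: 12:15-14:00, 15:00-16:30, 16:45-19:45.
Rina free: 10:45-14:15, 15:00-19:00 (invert busy blocks within the working day).
Yosef free: 10:45-19:00 (invert busy blocks within the working day).
Yuki ∩ Erik: 12:45-14:00, 15:00-16:30, 16:45-19:45.
Yuki ∩ Erik ∩ Rina: 12:45-14:00, 15:00-16:30, 16:45-19:00.
Yuki ∩ Erik ∩ Rina ∩ Yosef: 12:45-14:00, 15:00-16:30, 16:45-19:00.

12:45-14:00, 15:00-16:30, 16:45-19:00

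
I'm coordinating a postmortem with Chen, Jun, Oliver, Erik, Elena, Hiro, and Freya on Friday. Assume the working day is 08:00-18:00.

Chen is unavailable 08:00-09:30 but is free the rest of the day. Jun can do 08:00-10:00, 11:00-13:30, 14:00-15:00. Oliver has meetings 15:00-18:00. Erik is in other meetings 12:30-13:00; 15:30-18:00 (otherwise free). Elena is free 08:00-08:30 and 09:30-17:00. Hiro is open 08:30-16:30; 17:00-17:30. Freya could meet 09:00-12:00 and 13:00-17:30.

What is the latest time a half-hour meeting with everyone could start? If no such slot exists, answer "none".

Chen free: 09:30-18:00 (invert busy blocks within the working day).
Jun free: 08:00-10:00, 11:00-13:30, 14:00-15:00.
Oliver free: 08:00-15:00 (invert busy blocks within the working day).
Erik free: 08:00-12:30, 13:00-15:30 (invert busy blocks within the working day).
Elena free: 08:00-08:30, 09:30-17:00.
Hiro free: 08:30-16:30, 17:00-17:30.
Freya free: 09:00-12:00, 13:00-17:30.
Chen ∩ Jun: 09:30-10:00, 11:00-13:30, 14:00-15:00.
Chen ∩ Jun ∩ Oliver: 09:30-10:00, 11:00-13:30, 14:00-15:00.
Chen ∩ Jun ∩ Oliver ∩ Erik: 09:30-10:00, 11:00-12:30, 13:00-13:30, 14:00-15:00.
Chen ∩ Jun ∩ Oliver ∩ Erik ∩ Elena: 09:30-10:00, 11:00-12:30, 13:00-13:30, 14:00-15:00.
Chen ∩ Jun ∩ Oliver ∩ Erik ∩ Elena ∩ Hiro: 09:30-10:00, 11:00-12:30, 13:00-13:30, 14:00-15:00.
Chen ∩ Jun ∩ Oliver ∩ Erik ∩ Elena ∩ Hiro ∩ Freya: 09:30-10:00, 11:00-12:00, 13:00-13:30, 14:00-15:00.
Those are the intersection windows.
The last common window of at least 30 minutes is 14:00-15:00; a 30-minute meeting can start as late as 14:30 and still end by 15:00.

14:30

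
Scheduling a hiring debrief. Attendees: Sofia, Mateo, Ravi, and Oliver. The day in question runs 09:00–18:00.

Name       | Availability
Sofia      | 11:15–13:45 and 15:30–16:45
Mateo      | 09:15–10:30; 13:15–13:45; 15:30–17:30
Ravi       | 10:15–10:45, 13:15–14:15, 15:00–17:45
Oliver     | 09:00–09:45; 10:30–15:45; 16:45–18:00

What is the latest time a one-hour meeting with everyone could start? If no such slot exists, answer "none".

Sofia ∩ Mateo: 13:15-13:45, 15:30-16:45.
Sofia ∩ Mateo ∩ Ravi: 13:15-13:45, 15:30-16:45.
Sofia ∩ Mateo ∩ Ravi ∩ Oliver: 13:15-13:45, 15:30-15:45.
No common window is at least 60 minutes long.

none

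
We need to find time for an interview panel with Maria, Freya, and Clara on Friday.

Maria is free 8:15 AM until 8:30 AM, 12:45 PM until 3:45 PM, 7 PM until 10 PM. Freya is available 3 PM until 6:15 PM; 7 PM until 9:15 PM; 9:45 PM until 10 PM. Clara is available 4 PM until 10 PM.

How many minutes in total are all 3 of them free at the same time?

150

Maria ∩ Freya: 15:00-15:45, 19:00-21:15, 21:45-22:00.
Maria ∩ Freya ∩ Clara: 19:00-21:15, 21:45-22:00.
So the common availability across everyone is 19:00-21:15, 21:45-22:00.
Summing the common windows: 135 + 15 = 150 minutes.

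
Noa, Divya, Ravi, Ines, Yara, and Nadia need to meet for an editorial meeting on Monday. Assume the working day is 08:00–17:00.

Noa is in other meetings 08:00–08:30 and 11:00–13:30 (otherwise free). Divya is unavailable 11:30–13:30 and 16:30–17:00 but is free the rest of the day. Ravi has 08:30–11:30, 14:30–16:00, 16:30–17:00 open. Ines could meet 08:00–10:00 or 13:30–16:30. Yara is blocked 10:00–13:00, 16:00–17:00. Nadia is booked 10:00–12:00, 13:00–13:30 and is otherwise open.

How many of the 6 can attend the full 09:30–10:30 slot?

Noa free: 08:30-11:00, 13:30-17:00 (invert busy blocks within the working day).
Divya free: 08:00-11:30, 13:30-16:30 (invert busy blocks within the working day).
Ravi free: 08:30-11:30, 14:30-16:00, 16:30-17:00.
Ines free: 08:00-10:00, 13:30-16:30.
Yara free: 08:00-10:00, 13:00-16:00 (invert busy blocks within the working day).
Nadia free: 08:00-10:00, 12:00-13:00, 13:30-17:00 (invert busy blocks within the working day).
Noa, Divya, and Ravi can make the full 09:30-10:30 slot — that's 3.

3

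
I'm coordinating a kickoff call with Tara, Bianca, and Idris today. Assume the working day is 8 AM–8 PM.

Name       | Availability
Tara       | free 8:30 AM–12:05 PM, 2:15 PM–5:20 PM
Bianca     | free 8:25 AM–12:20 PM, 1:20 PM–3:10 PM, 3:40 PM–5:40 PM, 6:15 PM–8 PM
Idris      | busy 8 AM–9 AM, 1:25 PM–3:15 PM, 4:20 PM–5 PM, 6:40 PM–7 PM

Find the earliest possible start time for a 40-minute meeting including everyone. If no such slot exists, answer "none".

Tara free: 08:30-12:05, 14:15-17:20.
Bianca free: 08:25-12:20, 13:20-15:10, 15:40-17:40, 18:15-20:00.
Idris free: 09:00-13:25, 15:15-16:20, 17:00-18:40, 19:00-20:00 (invert busy blocks within the working day).
Tara ∩ Bianca: 08:30-12:05, 14:15-15:10, 15:40-17:20.
Tara ∩ Bianca ∩ Idris: 09:00-12:05, 15:40-16:20, 17:00-17:20.
The first common window of at least 40 minutes is 09:00-12:05, so the earliest start is 09:00.

09:00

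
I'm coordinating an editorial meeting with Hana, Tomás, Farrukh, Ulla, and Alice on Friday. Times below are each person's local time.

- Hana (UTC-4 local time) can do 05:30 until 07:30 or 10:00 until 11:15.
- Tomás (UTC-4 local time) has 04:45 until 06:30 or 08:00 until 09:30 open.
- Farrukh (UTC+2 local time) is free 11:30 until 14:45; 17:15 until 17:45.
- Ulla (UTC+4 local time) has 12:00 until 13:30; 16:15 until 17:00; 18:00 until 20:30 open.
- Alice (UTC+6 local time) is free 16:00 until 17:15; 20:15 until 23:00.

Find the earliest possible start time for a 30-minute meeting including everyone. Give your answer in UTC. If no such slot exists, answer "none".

Hana in UTC: 09:30-11:30, 14:00-15:15 (add 4h to convert from UTC-4).
Tomás in UTC: 08:45-10:30, 12:00-13:30 (add 4h to convert from UTC-4).
Farrukh in UTC: 09:30-12:45, 15:15-15:45 (subtract 2h to convert from UTC+2).
Ulla in UTC: 08:00-09:30, 12:15-13:00, 14:00-16:30 (subtract 4h to convert from UTC+4).
Alice in UTC: 10:00-11:15, 14:15-17:00 (subtract 6h to convert from UTC+6).
Hana ∩ Tomás: 09:30-10:30.
Hana ∩ Tomás ∩ Farrukh: 09:30-10:30.
Hana ∩ Tomás ∩ Farrukh ∩ Ulla: ∅.
Hana ∩ Tomás ∩ Farrukh ∩ Ulla ∩ Alice: ∅.
There is no time when everyone is free.
No common window is at least 30 minutes long.

none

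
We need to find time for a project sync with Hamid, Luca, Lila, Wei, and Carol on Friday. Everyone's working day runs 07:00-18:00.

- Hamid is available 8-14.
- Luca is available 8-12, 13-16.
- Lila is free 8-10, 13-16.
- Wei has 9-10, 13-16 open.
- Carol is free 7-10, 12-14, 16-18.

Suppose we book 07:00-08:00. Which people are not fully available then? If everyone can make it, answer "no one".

Hamid, Lila, Luca, Wei

Hamid: not fully free for 07:00-08:00. Luca: not fully free for 07:00-08:00. Lila: not fully free for 07:00-08:00. Wei: not fully free for 07:00-08:00. Carol: free for 07:00-08:00.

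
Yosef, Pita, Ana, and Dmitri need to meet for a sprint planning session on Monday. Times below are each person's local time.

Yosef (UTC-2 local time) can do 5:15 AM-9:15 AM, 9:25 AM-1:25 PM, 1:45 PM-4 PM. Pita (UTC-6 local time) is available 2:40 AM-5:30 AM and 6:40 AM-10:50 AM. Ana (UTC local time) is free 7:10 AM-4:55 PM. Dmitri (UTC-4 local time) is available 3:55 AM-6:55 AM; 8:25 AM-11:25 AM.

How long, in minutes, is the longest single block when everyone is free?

165

Yosef in UTC: 07:15-11:15, 11:25-15:25, 15:45-18:00 (add 2h to convert from UTC-2).
Pita in UTC: 08:40-11:30, 12:40-16:50 (add 6h to convert from UTC-6).
Ana in UTC: 07:10-16:55.
Dmitri in UTC: 07:55-10:55, 12:25-15:25 (add 4h to convert from UTC-4).
Yosef ∩ Pita: 08:40-11:15, 11:25-11:30, 12:40-15:25, 15:45-16:50.
Yosef ∩ Pita ∩ Ana: 08:40-11:15, 11:25-11:30, 12:40-15:25, 15:45-16:50.
Yosef ∩ Pita ∩ Ana ∩ Dmitri: 08:40-10:55, 12:40-15:25.
The longest is 12:40-15:25 at 165 minutes.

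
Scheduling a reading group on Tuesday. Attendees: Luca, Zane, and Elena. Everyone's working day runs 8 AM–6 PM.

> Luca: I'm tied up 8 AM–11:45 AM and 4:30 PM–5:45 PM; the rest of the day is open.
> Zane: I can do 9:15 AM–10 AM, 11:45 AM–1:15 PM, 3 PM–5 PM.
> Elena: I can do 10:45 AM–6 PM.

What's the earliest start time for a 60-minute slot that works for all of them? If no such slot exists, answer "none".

11:45

Luca free: 11:45-16:30, 17:45-18:00 (invert busy blocks within the working day).
Zane free: 09:15-10:00, 11:45-13:15, 15:00-17:00.
Elena free: 10:45-18:00.
Luca ∩ Zane: 11:45-13:15, 15:00-16:30.
Luca ∩ Zane ∩ Elena: 11:45-13:15, 15:00-16:30.
The first common window of at least 60 minutes is 11:45-13:15, so the earliest start is 11:45.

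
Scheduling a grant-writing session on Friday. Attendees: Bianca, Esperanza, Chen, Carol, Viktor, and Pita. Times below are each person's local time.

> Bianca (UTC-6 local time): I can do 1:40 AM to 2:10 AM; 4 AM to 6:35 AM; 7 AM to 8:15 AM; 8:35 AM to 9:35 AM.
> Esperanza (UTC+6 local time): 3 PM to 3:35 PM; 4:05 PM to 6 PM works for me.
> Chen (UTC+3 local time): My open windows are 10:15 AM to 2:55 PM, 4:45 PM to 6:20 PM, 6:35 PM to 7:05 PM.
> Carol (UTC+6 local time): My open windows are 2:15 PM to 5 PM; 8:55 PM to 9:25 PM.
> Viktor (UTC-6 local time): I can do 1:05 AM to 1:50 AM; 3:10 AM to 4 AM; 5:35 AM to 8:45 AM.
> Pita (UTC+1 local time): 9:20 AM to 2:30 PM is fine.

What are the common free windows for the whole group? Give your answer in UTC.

none

Bianca in UTC: 07:40-08:10, 10:00-12:35, 13:00-14:15, 14:35-15:35 (add 6h to convert from UTC-6).
Esperanza in UTC: 09:00-09:35, 10:05-12:00 (subtract 6h to convert from UTC+6).
Chen in UTC: 07:15-11:55, 13:45-15:20, 15:35-16:05 (subtract 3h to convert from UTC+3).
Carol in UTC: 08:15-11:00, 14:55-15:25 (subtract 6h to convert from UTC+6).
Viktor in UTC: 07:05-07:50, 09:10-10:00, 11:35-14:45 (add 6h to convert from UTC-6).
Pita in UTC: 08:20-13:30 (subtract 1h to convert from UTC+1).
Bianca ∩ Esperanza: 10:05-12:00.
Bianca ∩ Esperanza ∩ Chen: 10:05-11:55.
Bianca ∩ Esperanza ∩ Chen ∩ Carol: 10:05-11:00.
Bianca ∩ Esperanza ∩ Chen ∩ Carol ∩ Viktor: ∅.
Bianca ∩ Esperanza ∩ Chen ∩ Carol ∩ Viktor ∩ Pita: ∅.
There is no time when everyone is free.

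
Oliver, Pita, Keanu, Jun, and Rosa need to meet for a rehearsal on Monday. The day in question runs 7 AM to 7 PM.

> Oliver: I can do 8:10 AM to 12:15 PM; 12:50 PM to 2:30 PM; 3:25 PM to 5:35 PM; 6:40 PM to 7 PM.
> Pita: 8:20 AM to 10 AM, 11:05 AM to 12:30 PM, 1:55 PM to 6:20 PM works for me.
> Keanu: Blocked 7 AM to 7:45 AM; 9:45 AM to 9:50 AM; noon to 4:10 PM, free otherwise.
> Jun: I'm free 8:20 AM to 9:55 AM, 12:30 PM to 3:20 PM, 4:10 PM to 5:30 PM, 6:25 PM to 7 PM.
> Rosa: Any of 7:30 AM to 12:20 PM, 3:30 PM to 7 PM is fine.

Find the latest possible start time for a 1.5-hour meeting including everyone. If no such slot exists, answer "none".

none

Oliver free: 08:10-12:15, 12:50-14:30, 15:25-17:35, 18:40-19:00.
Pita free: 08:20-10:00, 11:05-12:30, 13:55-18:20.
Keanu free: 07:45-09:45, 09:50-12:00, 16:10-19:00 (invert busy blocks within the working day).
Jun free: 08:20-09:55, 12:30-15:20, 16:10-17:30, 18:25-19:00.
Rosa free: 07:30-12:20, 15:30-19:00.
Oliver ∩ Pita: 08:20-10:00, 11:05-12:15, 13:55-14:30, 15:25-17:35.
Oliver ∩ Pita ∩ Keanu: 08:20-09:45, 09:50-10:00, 11:05-12:00, 16:10-17:35.
Oliver ∩ Pita ∩ Keanu ∩ Jun: 08:20-09:45, 09:50-09:55, 16:10-17:30.
Oliver ∩ Pita ∩ Keanu ∩ Jun ∩ Rosa: 08:20-09:45, 09:50-09:55, 16:10-17:30.
So the common availability across everyone is 08:20-09:45, 09:50-09:55, 16:10-17:30.
No common window is at least 90 minutes long.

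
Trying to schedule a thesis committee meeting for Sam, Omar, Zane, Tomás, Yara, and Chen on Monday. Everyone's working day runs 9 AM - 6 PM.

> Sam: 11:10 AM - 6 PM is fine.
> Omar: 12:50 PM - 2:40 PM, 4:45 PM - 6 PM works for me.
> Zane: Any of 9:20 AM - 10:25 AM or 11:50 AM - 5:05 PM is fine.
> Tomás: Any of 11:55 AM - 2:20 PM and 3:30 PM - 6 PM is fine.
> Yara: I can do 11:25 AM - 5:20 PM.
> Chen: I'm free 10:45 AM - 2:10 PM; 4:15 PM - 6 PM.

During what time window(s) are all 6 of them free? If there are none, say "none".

Sam ∩ Omar: 12:50-14:40, 16:45-18:00.
Sam ∩ Omar ∩ Zane: 12:50-14:40, 16:45-17:05.
Sam ∩ Omar ∩ Zane ∩ Tomás: 12:50-14:20, 16:45-17:05.
Sam ∩ Omar ∩ Zane ∩ Tomás ∩ Yara: 12:50-14:20, 16:45-17:05.
Sam ∩ Omar ∩ Zane ∩ Tomás ∩ Yara ∩ Chen: 12:50-14:10, 16:45-17:05.

12:50-14:10, 16:45-17:05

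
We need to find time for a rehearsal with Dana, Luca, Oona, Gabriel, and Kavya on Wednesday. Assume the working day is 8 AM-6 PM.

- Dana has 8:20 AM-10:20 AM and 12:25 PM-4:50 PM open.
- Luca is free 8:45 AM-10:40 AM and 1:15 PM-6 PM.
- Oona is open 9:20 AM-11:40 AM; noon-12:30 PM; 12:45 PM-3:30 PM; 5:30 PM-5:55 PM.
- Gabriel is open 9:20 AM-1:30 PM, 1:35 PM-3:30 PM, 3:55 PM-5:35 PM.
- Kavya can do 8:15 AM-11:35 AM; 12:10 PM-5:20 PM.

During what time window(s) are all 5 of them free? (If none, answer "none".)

Dana ∩ Luca: 08:45-10:20, 13:15-16:50.
Dana ∩ Luca ∩ Oona: 09:20-10:20, 13:15-15:30.
Dana ∩ Luca ∩ Oona ∩ Gabriel: 09:20-10:20, 13:15-13:30, 13:35-15:30.
Dana ∩ Luca ∩ Oona ∩ Gabriel ∩ Kavya: 09:20-10:20, 13:15-13:30, 13:35-15:30.
Those are the intersection windows.

09:20-10:20, 13:15-13:30, 13:35-15:30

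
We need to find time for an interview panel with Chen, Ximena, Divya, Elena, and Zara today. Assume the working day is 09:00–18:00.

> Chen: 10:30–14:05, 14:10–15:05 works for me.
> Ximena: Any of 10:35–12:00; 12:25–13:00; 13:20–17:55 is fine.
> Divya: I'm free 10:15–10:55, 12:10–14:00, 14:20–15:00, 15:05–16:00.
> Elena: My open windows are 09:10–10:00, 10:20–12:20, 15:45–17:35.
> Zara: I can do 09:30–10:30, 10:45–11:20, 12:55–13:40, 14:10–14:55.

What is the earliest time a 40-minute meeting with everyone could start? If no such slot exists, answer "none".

Chen ∩ Ximena: 10:35-12:00, 12:25-13:00, 13:20-14:05, 14:10-15:05.
Chen ∩ Ximena ∩ Divya: 10:35-10:55, 12:25-13:00, 13:20-14:00, 14:20-15:00.
Chen ∩ Ximena ∩ Divya ∩ Elena: 10:35-10:55.
Chen ∩ Ximena ∩ Divya ∩ Elena ∩ Zara: 10:45-10:55.
So the common availability across everyone is 10:45-10:55.
No common window is at least 40 minutes long.

none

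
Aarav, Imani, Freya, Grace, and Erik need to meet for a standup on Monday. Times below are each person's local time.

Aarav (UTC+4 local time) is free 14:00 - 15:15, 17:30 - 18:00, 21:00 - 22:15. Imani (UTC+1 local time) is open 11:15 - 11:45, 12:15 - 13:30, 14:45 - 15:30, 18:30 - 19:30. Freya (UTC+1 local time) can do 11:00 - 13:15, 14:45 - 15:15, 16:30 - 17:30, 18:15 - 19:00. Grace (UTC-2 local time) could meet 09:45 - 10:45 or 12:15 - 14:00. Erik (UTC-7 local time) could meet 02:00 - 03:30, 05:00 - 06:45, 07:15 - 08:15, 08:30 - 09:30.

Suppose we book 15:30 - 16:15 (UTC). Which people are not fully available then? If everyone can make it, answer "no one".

Aarav in UTC: 10:00-11:15, 13:30-14:00, 17:00-18:15 (subtract 4h to convert from UTC+4).
Imani in UTC: 10:15-10:45, 11:15-12:30, 13:45-14:30, 17:30-18:30 (subtract 1h to convert from UTC+1).
Freya in UTC: 10:00-12:15, 13:45-14:15, 15:30-16:30, 17:15-18:00 (subtract 1h to convert from UTC+1).
Grace in UTC: 11:45-12:45, 14:15-16:00 (add 2h to convert from UTC-2).
Erik in UTC: 09:00-10:30, 12:00-13:45, 14:15-15:15, 15:30-16:30 (add 7h to convert from UTC-7).
Aarav: not fully free for 15:30-16:15. Imani: not fully free for 15:30-16:15. Freya: free for 15:30-16:15. Grace: not fully free for 15:30-16:15. Erik: free for 15:30-16:15.

Aarav, Grace, Imani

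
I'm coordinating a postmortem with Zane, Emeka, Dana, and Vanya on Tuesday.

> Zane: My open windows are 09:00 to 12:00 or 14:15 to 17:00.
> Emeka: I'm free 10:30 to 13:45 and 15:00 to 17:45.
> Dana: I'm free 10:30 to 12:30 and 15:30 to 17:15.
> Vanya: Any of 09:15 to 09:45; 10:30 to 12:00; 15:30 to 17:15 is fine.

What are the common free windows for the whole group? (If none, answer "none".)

10:30-12:00, 15:30-17:00

Zane ∩ Emeka: 10:30-12:00, 15:00-17:00.
Zane ∩ Emeka ∩ Dana: 10:30-12:00, 15:30-17:00.
Zane ∩ Emeka ∩ Dana ∩ Vanya: 10:30-12:00, 15:30-17:00.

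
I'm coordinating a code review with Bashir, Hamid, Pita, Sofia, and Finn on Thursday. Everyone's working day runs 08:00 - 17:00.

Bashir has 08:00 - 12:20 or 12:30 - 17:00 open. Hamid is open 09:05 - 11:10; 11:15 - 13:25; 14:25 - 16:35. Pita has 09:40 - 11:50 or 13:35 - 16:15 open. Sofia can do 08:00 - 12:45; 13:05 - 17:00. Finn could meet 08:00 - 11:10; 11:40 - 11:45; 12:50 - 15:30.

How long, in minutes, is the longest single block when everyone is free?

90

Bashir ∩ Hamid: 09:05-11:10, 11:15-12:20, 12:30-13:25, 14:25-16:35.
Bashir ∩ Hamid ∩ Pita: 09:40-11:10, 11:15-11:50, 14:25-16:15.
Bashir ∩ Hamid ∩ Pita ∩ Sofia: 09:40-11:10, 11:15-11:50, 14:25-16:15.
Bashir ∩ Hamid ∩ Pita ∩ Sofia ∩ Finn: 09:40-11:10, 11:40-11:45, 14:25-15:30.
The longest is 09:40-11:10 at 90 minutes.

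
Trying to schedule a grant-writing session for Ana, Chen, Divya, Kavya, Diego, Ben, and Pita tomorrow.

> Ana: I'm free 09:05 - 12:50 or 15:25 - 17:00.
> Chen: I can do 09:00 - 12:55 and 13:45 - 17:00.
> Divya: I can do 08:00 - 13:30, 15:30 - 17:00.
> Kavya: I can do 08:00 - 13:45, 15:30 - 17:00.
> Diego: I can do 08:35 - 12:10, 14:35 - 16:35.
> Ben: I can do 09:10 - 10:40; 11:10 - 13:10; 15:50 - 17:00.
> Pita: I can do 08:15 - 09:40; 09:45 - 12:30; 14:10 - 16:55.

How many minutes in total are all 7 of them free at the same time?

Ana ∩ Chen: 09:05-12:50, 15:25-17:00.
Ana ∩ Chen ∩ Divya: 09:05-12:50, 15:30-17:00.
Ana ∩ Chen ∩ Divya ∩ Kavya: 09:05-12:50, 15:30-17:00.
Ana ∩ Chen ∩ Divya ∩ Kavya ∩ Diego: 09:05-12:10, 15:30-16:35.
Ana ∩ Chen ∩ Divya ∩ Kavya ∩ Diego ∩ Ben: 09:10-10:40, 11:10-12:10, 15:50-16:35.
Ana ∩ Chen ∩ Divya ∩ Kavya ∩ Diego ∩ Ben ∩ Pita: 09:10-09:40, 09:45-10:40, 11:10-12:10, 15:50-16:35.
Summing the common windows: 30 + 55 + 60 + 45 = 190 minutes.

190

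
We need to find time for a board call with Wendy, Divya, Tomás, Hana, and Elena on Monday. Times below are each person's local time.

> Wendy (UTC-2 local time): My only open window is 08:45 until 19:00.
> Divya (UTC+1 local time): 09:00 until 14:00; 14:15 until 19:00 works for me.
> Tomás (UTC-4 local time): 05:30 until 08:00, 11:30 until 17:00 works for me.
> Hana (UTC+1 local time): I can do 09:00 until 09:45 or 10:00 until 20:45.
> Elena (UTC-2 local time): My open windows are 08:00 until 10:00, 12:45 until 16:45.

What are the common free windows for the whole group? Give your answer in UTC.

Wendy in UTC: 10:45-21:00 (add 2h to convert from UTC-2).
Divya in UTC: 08:00-13:00, 13:15-18:00 (subtract 1h to convert from UTC+1).
Tomás in UTC: 09:30-12:00, 15:30-21:00 (add 4h to convert from UTC-4).
Hana in UTC: 08:00-08:45, 09:00-19:45 (subtract 1h to convert from UTC+1).
Elena in UTC: 10:00-12:00, 14:45-18:45 (add 2h to convert from UTC-2).
Wendy ∩ Divya: 10:45-13:00, 13:15-18:00.
Wendy ∩ Divya ∩ Tomás: 10:45-12:00, 15:30-18:00.
Wendy ∩ Divya ∩ Tomás ∩ Hana: 10:45-12:00, 15:30-18:00.
Wendy ∩ Divya ∩ Tomás ∩ Hana ∩ Elena: 10:45-12:00, 15:30-18:00.

10:45-12:00, 15:30-18:00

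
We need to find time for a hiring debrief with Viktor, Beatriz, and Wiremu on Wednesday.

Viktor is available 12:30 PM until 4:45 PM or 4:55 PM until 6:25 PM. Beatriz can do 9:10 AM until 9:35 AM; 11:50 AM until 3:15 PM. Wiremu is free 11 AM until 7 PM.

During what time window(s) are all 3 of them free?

12:30-15:15

Viktor ∩ Beatriz: 12:30-15:15.
Viktor ∩ Beatriz ∩ Wiremu: 12:30-15:15.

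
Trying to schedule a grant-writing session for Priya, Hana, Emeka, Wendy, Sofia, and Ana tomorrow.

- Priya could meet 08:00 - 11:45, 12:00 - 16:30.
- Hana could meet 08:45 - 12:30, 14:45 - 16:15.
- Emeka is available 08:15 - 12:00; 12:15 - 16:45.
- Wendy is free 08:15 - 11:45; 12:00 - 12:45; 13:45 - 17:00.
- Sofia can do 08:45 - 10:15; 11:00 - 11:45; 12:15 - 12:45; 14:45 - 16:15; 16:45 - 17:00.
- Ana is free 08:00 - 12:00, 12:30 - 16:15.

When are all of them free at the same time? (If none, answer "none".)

08:45-10:15, 11:00-11:45, 14:45-16:15

Priya ∩ Hana: 08:45-11:45, 12:00-12:30, 14:45-16:15.
Priya ∩ Hana ∩ Emeka: 08:45-11:45, 12:15-12:30, 14:45-16:15.
Priya ∩ Hana ∩ Emeka ∩ Wendy: 08:45-11:45, 12:15-12:30, 14:45-16:15.
Priya ∩ Hana ∩ Emeka ∩ Wendy ∩ Sofia: 08:45-10:15, 11:00-11:45, 12:15-12:30, 14:45-16:15.
Priya ∩ Hana ∩ Emeka ∩ Wendy ∩ Sofia ∩ Ana: 08:45-10:15, 11:00-11:45, 14:45-16:15.
Those are the intersection windows.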